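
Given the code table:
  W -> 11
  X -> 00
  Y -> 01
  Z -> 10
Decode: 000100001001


Decoding:
00 -> X
01 -> Y
00 -> X
00 -> X
10 -> Z
01 -> Y


Result: XYXXZY


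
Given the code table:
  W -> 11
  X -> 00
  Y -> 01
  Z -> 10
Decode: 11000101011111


Decoding:
11 -> W
00 -> X
01 -> Y
01 -> Y
01 -> Y
11 -> W
11 -> W


Result: WXYYYWW


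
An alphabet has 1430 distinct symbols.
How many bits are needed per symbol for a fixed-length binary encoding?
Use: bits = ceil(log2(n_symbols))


log2(1430) = 10.4818
Bracket: 2^10 = 1024 < 1430 <= 2^11 = 2048
So ceil(log2(1430)) = 11

bits = ceil(log2(1430)) = ceil(10.4818) = 11 bits


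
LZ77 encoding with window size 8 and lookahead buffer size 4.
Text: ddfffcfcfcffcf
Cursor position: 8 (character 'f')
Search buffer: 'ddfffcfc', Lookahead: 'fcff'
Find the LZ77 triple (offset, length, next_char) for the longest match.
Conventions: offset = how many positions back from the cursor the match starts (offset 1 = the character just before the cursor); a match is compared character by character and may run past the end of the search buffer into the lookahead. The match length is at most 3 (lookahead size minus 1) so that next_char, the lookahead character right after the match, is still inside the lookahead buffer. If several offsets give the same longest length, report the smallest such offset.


Try each offset into the search buffer:
  offset=1 (pos 7, char 'c'): match length 0
  offset=2 (pos 6, char 'f'): match length 3
  offset=3 (pos 5, char 'c'): match length 0
  offset=4 (pos 4, char 'f'): match length 3
  offset=5 (pos 3, char 'f'): match length 1
  offset=6 (pos 2, char 'f'): match length 1
  offset=7 (pos 1, char 'd'): match length 0
  offset=8 (pos 0, char 'd'): match length 0
Longest match has length 3, found at offsets 2, 4; take the smallest, offset 2.
next_char = character at position 8 + 3 = 11 -> 'f'

Best match: offset=2, length=3 (matching 'fcf' starting at position 6)
LZ77 triple: (2, 3, 'f')


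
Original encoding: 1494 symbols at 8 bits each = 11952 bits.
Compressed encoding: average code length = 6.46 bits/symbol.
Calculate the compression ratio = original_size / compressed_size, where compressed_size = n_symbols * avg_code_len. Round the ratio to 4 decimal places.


original_size = n_symbols * orig_bits = 1494 * 8 = 11952 bits
compressed_size = n_symbols * avg_code_len = 1494 * 6.46 = 9651.24 bits
ratio = original_size / compressed_size = 11952 / 9651.24 = 1.2384

Compression ratio = 1.2384


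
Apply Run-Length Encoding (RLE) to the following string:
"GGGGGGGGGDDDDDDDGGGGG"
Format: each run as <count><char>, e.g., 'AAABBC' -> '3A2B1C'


Scanning runs left to right:
  i=0: run of 'G' x 9 -> '9G'
  i=9: run of 'D' x 7 -> '7D'
  i=16: run of 'G' x 5 -> '5G'

RLE = 9G7D5G


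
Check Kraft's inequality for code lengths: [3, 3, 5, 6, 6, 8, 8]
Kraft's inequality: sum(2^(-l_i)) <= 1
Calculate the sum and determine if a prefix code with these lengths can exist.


Sum = 2^(-3) + 2^(-3) + 2^(-5) + 2^(-6) + 2^(-6) + 2^(-8) + 2^(-8)
    = 0.125 + 0.125 + 0.03125 + 0.015625 + 0.015625 + 0.00390625 + 0.00390625
    = 82/256 = 0.3203125
Since 0.3203125 <= 1, Kraft's inequality IS satisfied.
A prefix code with these lengths CAN exist.

Kraft sum = 0.3203125. Satisfied.


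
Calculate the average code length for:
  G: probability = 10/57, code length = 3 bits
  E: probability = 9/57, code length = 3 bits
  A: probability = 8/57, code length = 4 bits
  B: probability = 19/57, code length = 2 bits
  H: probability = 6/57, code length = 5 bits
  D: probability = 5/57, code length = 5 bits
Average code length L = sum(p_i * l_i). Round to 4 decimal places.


Weighted contributions p_i * l_i:
  G: (10/57) * 3 = 30/57
  E: (9/57) * 3 = 27/57
  A: (8/57) * 4 = 32/57
  B: (19/57) * 2 = 38/57
  H: (6/57) * 5 = 30/57
  D: (5/57) * 5 = 25/57
Sum = (30 + 27 + 32 + 38 + 30 + 25)/57 = 182/57

L = 182/57 = 3.1930 bits/symbol


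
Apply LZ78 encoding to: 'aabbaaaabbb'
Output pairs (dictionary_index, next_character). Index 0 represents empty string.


LZ78 encoding steps:
Dictionary: {0: ''}
Step 1: w='' (idx 0), next='a' -> output (0, 'a'), add 'a' as idx 1
Step 2: w='a' (idx 1), next='b' -> output (1, 'b'), add 'ab' as idx 2
Step 3: w='' (idx 0), next='b' -> output (0, 'b'), add 'b' as idx 3
Step 4: w='a' (idx 1), next='a' -> output (1, 'a'), add 'aa' as idx 4
Step 5: w='aa' (idx 4), next='b' -> output (4, 'b'), add 'aab' as idx 5
Step 6: w='b' (idx 3), next='b' -> output (3, 'b'), add 'bb' as idx 6


Encoded: [(0, 'a'), (1, 'b'), (0, 'b'), (1, 'a'), (4, 'b'), (3, 'b')]


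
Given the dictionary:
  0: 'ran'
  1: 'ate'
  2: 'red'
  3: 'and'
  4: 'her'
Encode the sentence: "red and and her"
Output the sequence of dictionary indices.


Look up each word in the dictionary:
  'red' -> 2
  'and' -> 3
  'and' -> 3
  'her' -> 4

Encoded: [2, 3, 3, 4]


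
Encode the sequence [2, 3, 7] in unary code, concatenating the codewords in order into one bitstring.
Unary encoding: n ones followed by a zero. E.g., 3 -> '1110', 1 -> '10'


Encode each number as n ones followed by a terminating 0:
  2 -> 110 (3 bits)
  3 -> 1110 (4 bits)
  7 -> 11111110 (8 bits)
Total length = 3 + 4 + 8 = 15 bits.

Unary([2, 3, 7]) = 110111011111110 (15 bits)


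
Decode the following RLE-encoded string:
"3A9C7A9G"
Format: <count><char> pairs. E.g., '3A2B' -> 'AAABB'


Expanding each <count><char> pair:
  3A -> 'AAA'
  9C -> 'CCCCCCCCC'
  7A -> 'AAAAAAA'
  9G -> 'GGGGGGGGG'

Decoded = AAACCCCCCCCCAAAAAAAGGGGGGGGG


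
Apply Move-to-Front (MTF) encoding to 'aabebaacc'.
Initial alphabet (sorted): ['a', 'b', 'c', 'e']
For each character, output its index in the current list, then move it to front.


MTF encoding:
'a': index 0 in ['a', 'b', 'c', 'e'] -> ['a', 'b', 'c', 'e']
'a': index 0 in ['a', 'b', 'c', 'e'] -> ['a', 'b', 'c', 'e']
'b': index 1 in ['a', 'b', 'c', 'e'] -> ['b', 'a', 'c', 'e']
'e': index 3 in ['b', 'a', 'c', 'e'] -> ['e', 'b', 'a', 'c']
'b': index 1 in ['e', 'b', 'a', 'c'] -> ['b', 'e', 'a', 'c']
'a': index 2 in ['b', 'e', 'a', 'c'] -> ['a', 'b', 'e', 'c']
'a': index 0 in ['a', 'b', 'e', 'c'] -> ['a', 'b', 'e', 'c']
'c': index 3 in ['a', 'b', 'e', 'c'] -> ['c', 'a', 'b', 'e']
'c': index 0 in ['c', 'a', 'b', 'e'] -> ['c', 'a', 'b', 'e']


Output: [0, 0, 1, 3, 1, 2, 0, 3, 0]


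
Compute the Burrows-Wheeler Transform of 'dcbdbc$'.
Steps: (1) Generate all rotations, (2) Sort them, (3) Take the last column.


Rotations (sorted):
  0: $dcbdbc -> last char: c
  1: bc$dcbd -> last char: d
  2: bdbc$dc -> last char: c
  3: c$dcbdb -> last char: b
  4: cbdbc$d -> last char: d
  5: dbc$dcb -> last char: b
  6: dcbdbc$ -> last char: $


BWT = cdcbdb$


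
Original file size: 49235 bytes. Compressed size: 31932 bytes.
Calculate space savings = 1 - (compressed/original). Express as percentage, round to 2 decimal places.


ratio = compressed/original = 31932/49235 = 0.648563
savings = 1 - ratio = 1 - 0.648563 = 0.351437
as a percentage: 0.351437 * 100 = 35.14%

Space savings = 1 - 31932/49235 = 35.14%


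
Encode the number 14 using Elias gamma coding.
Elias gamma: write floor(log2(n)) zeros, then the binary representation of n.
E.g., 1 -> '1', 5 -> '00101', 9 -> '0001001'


num_bits = floor(log2(14)) + 1 = 4
leading_zeros = num_bits - 1 = 3
binary(14) = 1110

Elias gamma(14) = '000' + '1110' = 0001110 (7 bits)


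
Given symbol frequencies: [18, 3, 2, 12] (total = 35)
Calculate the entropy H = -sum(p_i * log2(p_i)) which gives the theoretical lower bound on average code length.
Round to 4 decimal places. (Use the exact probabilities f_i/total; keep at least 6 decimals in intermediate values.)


Per-symbol terms -p_i * log2(p_i) with p_i = f_i/35:
  p = 18/35 = 0.514286: log2(p) = -0.959358, -p*log2(p) = 0.493384
  p = 3/35 = 0.085714: log2(p) = -3.544321, -p*log2(p) = 0.303799
  p = 2/35 = 0.057143: log2(p) = -4.129283, -p*log2(p) = 0.235959
  p = 12/35 = 0.342857: log2(p) = -1.544321, -p*log2(p) = 0.529481
H = 0.493384 + 0.303799 + 0.235959 + 0.529481 = 1.562623

H = 1.5626 bits/symbol


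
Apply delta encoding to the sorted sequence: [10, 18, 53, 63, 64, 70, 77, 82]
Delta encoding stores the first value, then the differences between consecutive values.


First value: 10
Deltas:
  18 - 10 = 8
  53 - 18 = 35
  63 - 53 = 10
  64 - 63 = 1
  70 - 64 = 6
  77 - 70 = 7
  82 - 77 = 5


Delta encoded: [10, 8, 35, 10, 1, 6, 7, 5]


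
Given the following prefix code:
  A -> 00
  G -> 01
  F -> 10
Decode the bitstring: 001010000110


Decoding step by step:
Bits 00 -> A
Bits 10 -> F
Bits 10 -> F
Bits 00 -> A
Bits 01 -> G
Bits 10 -> F


Decoded message: AFFAGF


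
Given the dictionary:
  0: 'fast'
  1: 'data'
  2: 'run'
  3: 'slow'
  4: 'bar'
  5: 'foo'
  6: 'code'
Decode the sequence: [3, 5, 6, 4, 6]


Look up each index in the dictionary:
  3 -> 'slow'
  5 -> 'foo'
  6 -> 'code'
  4 -> 'bar'
  6 -> 'code'

Decoded: "slow foo code bar code"


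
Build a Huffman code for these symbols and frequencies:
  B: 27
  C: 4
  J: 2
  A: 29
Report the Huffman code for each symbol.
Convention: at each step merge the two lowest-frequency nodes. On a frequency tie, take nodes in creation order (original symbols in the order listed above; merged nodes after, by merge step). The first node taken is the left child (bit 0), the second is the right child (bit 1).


Huffman tree construction:
Step 1: Merge J(2) + C(4) = 6
Step 2: Merge (J+C)(6) + B(27) = 33
Step 3: Merge A(29) + ((J+C)+B)(33) = 62
Read each symbol's code off the tree from the root (left child = 0, right child = 1).

Codes:
  B: 11 (length 2)
  C: 101 (length 3)
  J: 100 (length 3)
  A: 0 (length 1)
Average code length: 101/62 = 1.6290 bits/symbol


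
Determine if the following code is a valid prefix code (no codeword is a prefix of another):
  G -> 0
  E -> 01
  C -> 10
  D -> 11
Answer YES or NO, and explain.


Checking each pair (does one codeword prefix another?):
  G='0' vs E='01': prefix -- VIOLATION

NO -- this is NOT a valid prefix code. G (0) is a prefix of E (01).


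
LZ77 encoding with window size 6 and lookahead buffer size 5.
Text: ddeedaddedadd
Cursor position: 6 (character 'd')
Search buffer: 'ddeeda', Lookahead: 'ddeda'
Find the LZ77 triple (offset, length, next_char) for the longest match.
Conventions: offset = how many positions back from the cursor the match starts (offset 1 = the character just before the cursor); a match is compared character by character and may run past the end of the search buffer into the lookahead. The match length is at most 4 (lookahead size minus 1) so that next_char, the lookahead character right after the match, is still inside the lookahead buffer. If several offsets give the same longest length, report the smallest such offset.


Try each offset into the search buffer:
  offset=1 (pos 5, char 'a'): match length 0
  offset=2 (pos 4, char 'd'): match length 1
  offset=3 (pos 3, char 'e'): match length 0
  offset=4 (pos 2, char 'e'): match length 0
  offset=5 (pos 1, char 'd'): match length 1
  offset=6 (pos 0, char 'd'): match length 3
Longest match has length 3 at offset 6.
next_char = character at position 6 + 3 = 9 -> 'd'

Best match: offset=6, length=3 (matching 'dde' starting at position 0)
LZ77 triple: (6, 3, 'd')


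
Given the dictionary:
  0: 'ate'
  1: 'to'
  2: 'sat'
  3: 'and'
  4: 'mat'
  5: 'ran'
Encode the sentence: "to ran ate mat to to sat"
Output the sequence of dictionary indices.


Look up each word in the dictionary:
  'to' -> 1
  'ran' -> 5
  'ate' -> 0
  'mat' -> 4
  'to' -> 1
  'to' -> 1
  'sat' -> 2

Encoded: [1, 5, 0, 4, 1, 1, 2]


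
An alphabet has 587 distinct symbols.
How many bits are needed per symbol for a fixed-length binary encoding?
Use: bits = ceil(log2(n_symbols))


log2(587) = 9.1972
Bracket: 2^9 = 512 < 587 <= 2^10 = 1024
So ceil(log2(587)) = 10

bits = ceil(log2(587)) = ceil(9.1972) = 10 bits


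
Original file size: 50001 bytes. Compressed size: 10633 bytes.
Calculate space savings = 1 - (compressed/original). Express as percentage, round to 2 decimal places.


ratio = compressed/original = 10633/50001 = 0.212656
savings = 1 - ratio = 1 - 0.212656 = 0.787344
as a percentage: 0.787344 * 100 = 78.73%

Space savings = 1 - 10633/50001 = 78.73%


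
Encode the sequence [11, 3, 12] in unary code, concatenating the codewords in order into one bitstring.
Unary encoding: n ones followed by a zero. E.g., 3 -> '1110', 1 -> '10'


Encode each number as n ones followed by a terminating 0:
  11 -> 111111111110 (12 bits)
  3 -> 1110 (4 bits)
  12 -> 1111111111110 (13 bits)
Total length = 12 + 4 + 13 = 29 bits.

Unary([11, 3, 12]) = 11111111111011101111111111110 (29 bits)


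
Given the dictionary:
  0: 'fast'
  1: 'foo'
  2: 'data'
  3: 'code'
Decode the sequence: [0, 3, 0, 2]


Look up each index in the dictionary:
  0 -> 'fast'
  3 -> 'code'
  0 -> 'fast'
  2 -> 'data'

Decoded: "fast code fast data"


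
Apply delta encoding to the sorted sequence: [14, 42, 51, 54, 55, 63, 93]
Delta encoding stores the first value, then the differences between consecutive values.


First value: 14
Deltas:
  42 - 14 = 28
  51 - 42 = 9
  54 - 51 = 3
  55 - 54 = 1
  63 - 55 = 8
  93 - 63 = 30


Delta encoded: [14, 28, 9, 3, 1, 8, 30]


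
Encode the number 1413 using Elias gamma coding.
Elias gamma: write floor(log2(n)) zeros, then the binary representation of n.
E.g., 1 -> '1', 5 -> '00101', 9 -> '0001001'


num_bits = floor(log2(1413)) + 1 = 11
leading_zeros = num_bits - 1 = 10
binary(1413) = 10110000101

Elias gamma(1413) = '0000000000' + '10110000101' = 000000000010110000101 (21 bits)


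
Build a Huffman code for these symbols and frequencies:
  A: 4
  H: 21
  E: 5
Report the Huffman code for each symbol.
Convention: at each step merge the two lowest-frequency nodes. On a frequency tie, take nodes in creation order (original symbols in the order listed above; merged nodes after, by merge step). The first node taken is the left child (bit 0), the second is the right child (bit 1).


Huffman tree construction:
Step 1: Merge A(4) + E(5) = 9
Step 2: Merge (A+E)(9) + H(21) = 30
Read each symbol's code off the tree from the root (left child = 0, right child = 1).

Codes:
  A: 00 (length 2)
  H: 1 (length 1)
  E: 01 (length 2)
Average code length: 39/30 = 1.3000 bits/symbol


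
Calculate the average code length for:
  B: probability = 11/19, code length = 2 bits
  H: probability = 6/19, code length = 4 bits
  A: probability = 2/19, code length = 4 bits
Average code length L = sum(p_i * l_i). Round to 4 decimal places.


Weighted contributions p_i * l_i:
  B: (11/19) * 2 = 22/19
  H: (6/19) * 4 = 24/19
  A: (2/19) * 4 = 8/19
Sum = (22 + 24 + 8)/19 = 54/19

L = 54/19 = 2.8421 bits/symbol


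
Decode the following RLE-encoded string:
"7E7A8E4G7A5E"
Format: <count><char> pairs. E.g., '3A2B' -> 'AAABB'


Expanding each <count><char> pair:
  7E -> 'EEEEEEE'
  7A -> 'AAAAAAA'
  8E -> 'EEEEEEEE'
  4G -> 'GGGG'
  7A -> 'AAAAAAA'
  5E -> 'EEEEE'

Decoded = EEEEEEEAAAAAAAEEEEEEEEGGGGAAAAAAAEEEEE


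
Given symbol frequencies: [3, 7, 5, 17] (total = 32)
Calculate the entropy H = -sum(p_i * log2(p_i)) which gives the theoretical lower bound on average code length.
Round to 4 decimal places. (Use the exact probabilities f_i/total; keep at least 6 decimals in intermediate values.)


Per-symbol terms -p_i * log2(p_i) with p_i = f_i/32:
  p = 3/32 = 0.093750: log2(p) = -3.415037, -p*log2(p) = 0.320160
  p = 7/32 = 0.218750: log2(p) = -2.192645, -p*log2(p) = 0.479641
  p = 5/32 = 0.156250: log2(p) = -2.678072, -p*log2(p) = 0.418449
  p = 17/32 = 0.531250: log2(p) = -0.912537, -p*log2(p) = 0.484785
H = 0.320160 + 0.479641 + 0.418449 + 0.484785 = 1.703035

H = 1.703 bits/symbol


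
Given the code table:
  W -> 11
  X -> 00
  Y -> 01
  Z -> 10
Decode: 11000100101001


Decoding:
11 -> W
00 -> X
01 -> Y
00 -> X
10 -> Z
10 -> Z
01 -> Y


Result: WXYXZZY


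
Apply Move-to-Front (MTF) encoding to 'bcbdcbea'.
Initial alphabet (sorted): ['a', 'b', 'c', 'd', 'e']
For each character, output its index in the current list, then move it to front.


MTF encoding:
'b': index 1 in ['a', 'b', 'c', 'd', 'e'] -> ['b', 'a', 'c', 'd', 'e']
'c': index 2 in ['b', 'a', 'c', 'd', 'e'] -> ['c', 'b', 'a', 'd', 'e']
'b': index 1 in ['c', 'b', 'a', 'd', 'e'] -> ['b', 'c', 'a', 'd', 'e']
'd': index 3 in ['b', 'c', 'a', 'd', 'e'] -> ['d', 'b', 'c', 'a', 'e']
'c': index 2 in ['d', 'b', 'c', 'a', 'e'] -> ['c', 'd', 'b', 'a', 'e']
'b': index 2 in ['c', 'd', 'b', 'a', 'e'] -> ['b', 'c', 'd', 'a', 'e']
'e': index 4 in ['b', 'c', 'd', 'a', 'e'] -> ['e', 'b', 'c', 'd', 'a']
'a': index 4 in ['e', 'b', 'c', 'd', 'a'] -> ['a', 'e', 'b', 'c', 'd']


Output: [1, 2, 1, 3, 2, 2, 4, 4]


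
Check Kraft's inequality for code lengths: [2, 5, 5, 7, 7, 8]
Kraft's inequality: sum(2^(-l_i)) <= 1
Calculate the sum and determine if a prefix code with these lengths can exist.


Sum = 2^(-2) + 2^(-5) + 2^(-5) + 2^(-7) + 2^(-7) + 2^(-8)
    = 0.25 + 0.03125 + 0.03125 + 0.0078125 + 0.0078125 + 0.00390625
    = 85/256 = 0.33203125
Since 0.33203125 <= 1, Kraft's inequality IS satisfied.
A prefix code with these lengths CAN exist.

Kraft sum = 0.33203125. Satisfied.


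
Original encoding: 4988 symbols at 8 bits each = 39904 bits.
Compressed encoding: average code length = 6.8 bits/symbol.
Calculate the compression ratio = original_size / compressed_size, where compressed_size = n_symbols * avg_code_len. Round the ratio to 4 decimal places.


original_size = n_symbols * orig_bits = 4988 * 8 = 39904 bits
compressed_size = n_symbols * avg_code_len = 4988 * 6.8 = 33918.4 bits
ratio = original_size / compressed_size = 39904 / 33918.4 = 1.1765

Compression ratio = 1.1765


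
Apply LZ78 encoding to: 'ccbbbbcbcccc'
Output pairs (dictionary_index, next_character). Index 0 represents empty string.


LZ78 encoding steps:
Dictionary: {0: ''}
Step 1: w='' (idx 0), next='c' -> output (0, 'c'), add 'c' as idx 1
Step 2: w='c' (idx 1), next='b' -> output (1, 'b'), add 'cb' as idx 2
Step 3: w='' (idx 0), next='b' -> output (0, 'b'), add 'b' as idx 3
Step 4: w='b' (idx 3), next='b' -> output (3, 'b'), add 'bb' as idx 4
Step 5: w='cb' (idx 2), next='c' -> output (2, 'c'), add 'cbc' as idx 5
Step 6: w='c' (idx 1), next='c' -> output (1, 'c'), add 'cc' as idx 6
Step 7: w='c' (idx 1), end of input -> output (1, '')


Encoded: [(0, 'c'), (1, 'b'), (0, 'b'), (3, 'b'), (2, 'c'), (1, 'c'), (1, '')]


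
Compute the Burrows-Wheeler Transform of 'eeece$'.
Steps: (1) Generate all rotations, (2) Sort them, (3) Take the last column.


Rotations (sorted):
  0: $eeece -> last char: e
  1: ce$eee -> last char: e
  2: e$eeec -> last char: c
  3: ece$ee -> last char: e
  4: eece$e -> last char: e
  5: eeece$ -> last char: $


BWT = eecee$


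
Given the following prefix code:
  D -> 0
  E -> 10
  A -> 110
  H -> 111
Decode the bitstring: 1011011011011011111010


Decoding step by step:
Bits 10 -> E
Bits 110 -> A
Bits 110 -> A
Bits 110 -> A
Bits 110 -> A
Bits 111 -> H
Bits 110 -> A
Bits 10 -> E


Decoded message: EAAAAHAE


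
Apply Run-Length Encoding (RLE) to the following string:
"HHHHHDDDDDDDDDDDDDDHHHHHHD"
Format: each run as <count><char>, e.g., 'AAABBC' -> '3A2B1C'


Scanning runs left to right:
  i=0: run of 'H' x 5 -> '5H'
  i=5: run of 'D' x 14 -> '14D'
  i=19: run of 'H' x 6 -> '6H'
  i=25: run of 'D' x 1 -> '1D'

RLE = 5H14D6H1D


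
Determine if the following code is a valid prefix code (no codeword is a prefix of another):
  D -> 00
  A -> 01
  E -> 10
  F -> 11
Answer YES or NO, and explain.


Checking each pair (does one codeword prefix another?):
  D='00' vs A='01': no prefix
  D='00' vs E='10': no prefix
  D='00' vs F='11': no prefix
  A='01' vs D='00': no prefix
  A='01' vs E='10': no prefix
  A='01' vs F='11': no prefix
  E='10' vs D='00': no prefix
  E='10' vs A='01': no prefix
  E='10' vs F='11': no prefix
  F='11' vs D='00': no prefix
  F='11' vs A='01': no prefix
  F='11' vs E='10': no prefix
No violation found over all pairs.

YES -- this is a valid prefix code. No codeword is a prefix of any other codeword.


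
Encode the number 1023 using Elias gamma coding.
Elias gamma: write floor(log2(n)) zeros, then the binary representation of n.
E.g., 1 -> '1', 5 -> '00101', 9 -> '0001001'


num_bits = floor(log2(1023)) + 1 = 10
leading_zeros = num_bits - 1 = 9
binary(1023) = 1111111111

Elias gamma(1023) = '000000000' + '1111111111' = 0000000001111111111 (19 bits)


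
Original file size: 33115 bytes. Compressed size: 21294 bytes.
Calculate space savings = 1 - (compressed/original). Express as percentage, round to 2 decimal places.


ratio = compressed/original = 21294/33115 = 0.643032
savings = 1 - ratio = 1 - 0.643032 = 0.356968
as a percentage: 0.356968 * 100 = 35.7%

Space savings = 1 - 21294/33115 = 35.7%


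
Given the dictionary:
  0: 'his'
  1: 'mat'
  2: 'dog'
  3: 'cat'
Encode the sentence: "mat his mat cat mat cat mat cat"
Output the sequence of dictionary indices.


Look up each word in the dictionary:
  'mat' -> 1
  'his' -> 0
  'mat' -> 1
  'cat' -> 3
  'mat' -> 1
  'cat' -> 3
  'mat' -> 1
  'cat' -> 3

Encoded: [1, 0, 1, 3, 1, 3, 1, 3]


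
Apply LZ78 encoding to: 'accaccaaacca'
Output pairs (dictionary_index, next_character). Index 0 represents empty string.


LZ78 encoding steps:
Dictionary: {0: ''}
Step 1: w='' (idx 0), next='a' -> output (0, 'a'), add 'a' as idx 1
Step 2: w='' (idx 0), next='c' -> output (0, 'c'), add 'c' as idx 2
Step 3: w='c' (idx 2), next='a' -> output (2, 'a'), add 'ca' as idx 3
Step 4: w='c' (idx 2), next='c' -> output (2, 'c'), add 'cc' as idx 4
Step 5: w='a' (idx 1), next='a' -> output (1, 'a'), add 'aa' as idx 5
Step 6: w='a' (idx 1), next='c' -> output (1, 'c'), add 'ac' as idx 6
Step 7: w='ca' (idx 3), end of input -> output (3, '')


Encoded: [(0, 'a'), (0, 'c'), (2, 'a'), (2, 'c'), (1, 'a'), (1, 'c'), (3, '')]


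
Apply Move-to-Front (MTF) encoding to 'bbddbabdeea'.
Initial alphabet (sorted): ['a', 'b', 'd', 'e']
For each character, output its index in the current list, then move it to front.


MTF encoding:
'b': index 1 in ['a', 'b', 'd', 'e'] -> ['b', 'a', 'd', 'e']
'b': index 0 in ['b', 'a', 'd', 'e'] -> ['b', 'a', 'd', 'e']
'd': index 2 in ['b', 'a', 'd', 'e'] -> ['d', 'b', 'a', 'e']
'd': index 0 in ['d', 'b', 'a', 'e'] -> ['d', 'b', 'a', 'e']
'b': index 1 in ['d', 'b', 'a', 'e'] -> ['b', 'd', 'a', 'e']
'a': index 2 in ['b', 'd', 'a', 'e'] -> ['a', 'b', 'd', 'e']
'b': index 1 in ['a', 'b', 'd', 'e'] -> ['b', 'a', 'd', 'e']
'd': index 2 in ['b', 'a', 'd', 'e'] -> ['d', 'b', 'a', 'e']
'e': index 3 in ['d', 'b', 'a', 'e'] -> ['e', 'd', 'b', 'a']
'e': index 0 in ['e', 'd', 'b', 'a'] -> ['e', 'd', 'b', 'a']
'a': index 3 in ['e', 'd', 'b', 'a'] -> ['a', 'e', 'd', 'b']


Output: [1, 0, 2, 0, 1, 2, 1, 2, 3, 0, 3]


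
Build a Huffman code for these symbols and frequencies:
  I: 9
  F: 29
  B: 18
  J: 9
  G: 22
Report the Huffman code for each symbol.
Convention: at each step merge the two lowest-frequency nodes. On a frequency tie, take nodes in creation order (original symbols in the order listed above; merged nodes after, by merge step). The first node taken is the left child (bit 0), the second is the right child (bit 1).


Huffman tree construction:
Step 1: Merge I(9) + J(9) = 18
Step 2: Merge B(18) + (I+J)(18) = 36
Step 3: Merge G(22) + F(29) = 51
Step 4: Merge (B+(I+J))(36) + (G+F)(51) = 87
Read each symbol's code off the tree from the root (left child = 0, right child = 1).

Codes:
  I: 010 (length 3)
  F: 11 (length 2)
  B: 00 (length 2)
  J: 011 (length 3)
  G: 10 (length 2)
Average code length: 192/87 = 2.2069 bits/symbol


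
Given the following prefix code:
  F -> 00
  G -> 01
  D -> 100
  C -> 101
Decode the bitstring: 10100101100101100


Decoding step by step:
Bits 101 -> C
Bits 00 -> F
Bits 101 -> C
Bits 100 -> D
Bits 101 -> C
Bits 100 -> D


Decoded message: CFCDCD


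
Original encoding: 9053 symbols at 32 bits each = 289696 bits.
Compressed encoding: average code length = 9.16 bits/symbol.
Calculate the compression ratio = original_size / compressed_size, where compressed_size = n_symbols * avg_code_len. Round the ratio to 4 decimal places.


original_size = n_symbols * orig_bits = 9053 * 32 = 289696 bits
compressed_size = n_symbols * avg_code_len = 9053 * 9.16 = 82925.48 bits
ratio = original_size / compressed_size = 289696 / 82925.48 = 3.4934

Compression ratio = 3.4934


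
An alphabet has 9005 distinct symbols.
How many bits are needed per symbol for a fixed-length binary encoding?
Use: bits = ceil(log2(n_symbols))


log2(9005) = 13.1365
Bracket: 2^13 = 8192 < 9005 <= 2^14 = 16384
So ceil(log2(9005)) = 14

bits = ceil(log2(9005)) = ceil(13.1365) = 14 bits


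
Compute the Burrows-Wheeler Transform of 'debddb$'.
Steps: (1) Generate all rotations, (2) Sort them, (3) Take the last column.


Rotations (sorted):
  0: $debddb -> last char: b
  1: b$debdd -> last char: d
  2: bddb$de -> last char: e
  3: db$debd -> last char: d
  4: ddb$deb -> last char: b
  5: debddb$ -> last char: $
  6: ebddb$d -> last char: d


BWT = bdedb$d


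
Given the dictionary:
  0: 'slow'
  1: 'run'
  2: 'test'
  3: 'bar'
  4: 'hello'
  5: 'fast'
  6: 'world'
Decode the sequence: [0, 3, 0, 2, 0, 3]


Look up each index in the dictionary:
  0 -> 'slow'
  3 -> 'bar'
  0 -> 'slow'
  2 -> 'test'
  0 -> 'slow'
  3 -> 'bar'

Decoded: "slow bar slow test slow bar"


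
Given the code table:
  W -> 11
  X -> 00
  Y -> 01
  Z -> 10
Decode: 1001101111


Decoding:
10 -> Z
01 -> Y
10 -> Z
11 -> W
11 -> W


Result: ZYZWW


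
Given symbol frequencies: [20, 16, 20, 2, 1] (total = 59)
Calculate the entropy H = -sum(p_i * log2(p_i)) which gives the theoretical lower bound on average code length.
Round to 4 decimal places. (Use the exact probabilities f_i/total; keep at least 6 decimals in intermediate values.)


Per-symbol terms -p_i * log2(p_i) with p_i = f_i/59:
  p = 20/59 = 0.338983: log2(p) = -1.560715, -p*log2(p) = 0.529056
  p = 16/59 = 0.271186: log2(p) = -1.882643, -p*log2(p) = 0.510547
  p = 20/59 = 0.338983: log2(p) = -1.560715, -p*log2(p) = 0.529056
  p = 2/59 = 0.033898: log2(p) = -4.882643, -p*log2(p) = 0.165513
  p = 1/59 = 0.016949: log2(p) = -5.882643, -p*log2(p) = 0.099706
H = 0.529056 + 0.510547 + 0.529056 + 0.165513 + 0.099706 = 1.833878

H = 1.8339 bits/symbol


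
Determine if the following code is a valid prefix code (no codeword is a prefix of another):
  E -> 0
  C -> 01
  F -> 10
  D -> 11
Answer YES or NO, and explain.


Checking each pair (does one codeword prefix another?):
  E='0' vs C='01': prefix -- VIOLATION

NO -- this is NOT a valid prefix code. E (0) is a prefix of C (01).


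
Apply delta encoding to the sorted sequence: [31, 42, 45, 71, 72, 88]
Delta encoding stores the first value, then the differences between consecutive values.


First value: 31
Deltas:
  42 - 31 = 11
  45 - 42 = 3
  71 - 45 = 26
  72 - 71 = 1
  88 - 72 = 16


Delta encoded: [31, 11, 3, 26, 1, 16]


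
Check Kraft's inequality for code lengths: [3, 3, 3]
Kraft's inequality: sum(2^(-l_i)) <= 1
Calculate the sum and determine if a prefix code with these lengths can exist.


Sum = 2^(-3) + 2^(-3) + 2^(-3)
    = 0.125 + 0.125 + 0.125
    = 3/8 = 0.375
Since 0.375 <= 1, Kraft's inequality IS satisfied.
A prefix code with these lengths CAN exist.

Kraft sum = 0.375. Satisfied.


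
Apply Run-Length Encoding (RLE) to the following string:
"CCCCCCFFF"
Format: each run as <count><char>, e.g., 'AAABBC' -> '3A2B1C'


Scanning runs left to right:
  i=0: run of 'C' x 6 -> '6C'
  i=6: run of 'F' x 3 -> '3F'

RLE = 6C3F


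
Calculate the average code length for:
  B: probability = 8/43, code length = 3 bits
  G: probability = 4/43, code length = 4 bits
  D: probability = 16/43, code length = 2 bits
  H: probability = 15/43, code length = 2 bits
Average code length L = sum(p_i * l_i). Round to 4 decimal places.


Weighted contributions p_i * l_i:
  B: (8/43) * 3 = 24/43
  G: (4/43) * 4 = 16/43
  D: (16/43) * 2 = 32/43
  H: (15/43) * 2 = 30/43
Sum = (24 + 16 + 32 + 30)/43 = 102/43

L = 102/43 = 2.3721 bits/symbol


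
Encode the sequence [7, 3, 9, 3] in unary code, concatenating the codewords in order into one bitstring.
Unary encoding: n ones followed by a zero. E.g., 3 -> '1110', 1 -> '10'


Encode each number as n ones followed by a terminating 0:
  7 -> 11111110 (8 bits)
  3 -> 1110 (4 bits)
  9 -> 1111111110 (10 bits)
  3 -> 1110 (4 bits)
Total length = 8 + 4 + 10 + 4 = 26 bits.

Unary([7, 3, 9, 3]) = 11111110111011111111101110 (26 bits)


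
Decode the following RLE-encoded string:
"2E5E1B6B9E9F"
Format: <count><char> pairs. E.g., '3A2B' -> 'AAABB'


Expanding each <count><char> pair:
  2E -> 'EE'
  5E -> 'EEEEE'
  1B -> 'B'
  6B -> 'BBBBBB'
  9E -> 'EEEEEEEEE'
  9F -> 'FFFFFFFFF'

Decoded = EEEEEEEBBBBBBBEEEEEEEEEFFFFFFFFF


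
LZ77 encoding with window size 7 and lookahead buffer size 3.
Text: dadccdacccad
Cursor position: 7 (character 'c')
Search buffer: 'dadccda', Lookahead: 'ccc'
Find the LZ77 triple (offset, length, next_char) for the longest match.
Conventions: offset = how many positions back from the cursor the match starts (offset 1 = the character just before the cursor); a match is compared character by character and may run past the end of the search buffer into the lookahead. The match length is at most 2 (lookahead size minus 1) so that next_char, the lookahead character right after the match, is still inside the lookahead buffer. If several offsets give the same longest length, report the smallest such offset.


Try each offset into the search buffer:
  offset=1 (pos 6, char 'a'): match length 0
  offset=2 (pos 5, char 'd'): match length 0
  offset=3 (pos 4, char 'c'): match length 1
  offset=4 (pos 3, char 'c'): match length 2
  offset=5 (pos 2, char 'd'): match length 0
  offset=6 (pos 1, char 'a'): match length 0
  offset=7 (pos 0, char 'd'): match length 0
Longest match has length 2 at offset 4.
next_char = character at position 7 + 2 = 9 -> 'c'

Best match: offset=4, length=2 (matching 'cc' starting at position 3)
LZ77 triple: (4, 2, 'c')


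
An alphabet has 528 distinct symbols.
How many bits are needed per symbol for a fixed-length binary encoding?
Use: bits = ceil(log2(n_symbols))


log2(528) = 9.0444
Bracket: 2^9 = 512 < 528 <= 2^10 = 1024
So ceil(log2(528)) = 10

bits = ceil(log2(528)) = ceil(9.0444) = 10 bits


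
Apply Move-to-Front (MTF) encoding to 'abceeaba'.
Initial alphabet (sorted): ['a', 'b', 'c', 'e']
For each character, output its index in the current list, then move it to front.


MTF encoding:
'a': index 0 in ['a', 'b', 'c', 'e'] -> ['a', 'b', 'c', 'e']
'b': index 1 in ['a', 'b', 'c', 'e'] -> ['b', 'a', 'c', 'e']
'c': index 2 in ['b', 'a', 'c', 'e'] -> ['c', 'b', 'a', 'e']
'e': index 3 in ['c', 'b', 'a', 'e'] -> ['e', 'c', 'b', 'a']
'e': index 0 in ['e', 'c', 'b', 'a'] -> ['e', 'c', 'b', 'a']
'a': index 3 in ['e', 'c', 'b', 'a'] -> ['a', 'e', 'c', 'b']
'b': index 3 in ['a', 'e', 'c', 'b'] -> ['b', 'a', 'e', 'c']
'a': index 1 in ['b', 'a', 'e', 'c'] -> ['a', 'b', 'e', 'c']


Output: [0, 1, 2, 3, 0, 3, 3, 1]


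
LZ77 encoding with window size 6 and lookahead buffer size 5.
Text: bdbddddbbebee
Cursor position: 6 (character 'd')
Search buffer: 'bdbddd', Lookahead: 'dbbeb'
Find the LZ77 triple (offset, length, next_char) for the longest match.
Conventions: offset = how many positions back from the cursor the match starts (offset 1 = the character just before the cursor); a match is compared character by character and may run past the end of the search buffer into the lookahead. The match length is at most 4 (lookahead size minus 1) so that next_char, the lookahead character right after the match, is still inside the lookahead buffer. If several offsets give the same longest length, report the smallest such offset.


Try each offset into the search buffer:
  offset=1 (pos 5, char 'd'): match length 1
  offset=2 (pos 4, char 'd'): match length 1
  offset=3 (pos 3, char 'd'): match length 1
  offset=4 (pos 2, char 'b'): match length 0
  offset=5 (pos 1, char 'd'): match length 2
  offset=6 (pos 0, char 'b'): match length 0
Longest match has length 2 at offset 5.
next_char = character at position 6 + 2 = 8 -> 'b'

Best match: offset=5, length=2 (matching 'db' starting at position 1)
LZ77 triple: (5, 2, 'b')


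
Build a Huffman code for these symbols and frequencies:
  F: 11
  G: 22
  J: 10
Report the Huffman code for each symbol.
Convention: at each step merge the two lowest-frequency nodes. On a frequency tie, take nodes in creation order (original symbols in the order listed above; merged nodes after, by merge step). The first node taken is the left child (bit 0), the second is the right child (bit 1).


Huffman tree construction:
Step 1: Merge J(10) + F(11) = 21
Step 2: Merge (J+F)(21) + G(22) = 43
Read each symbol's code off the tree from the root (left child = 0, right child = 1).

Codes:
  F: 01 (length 2)
  G: 1 (length 1)
  J: 00 (length 2)
Average code length: 64/43 = 1.4884 bits/symbol


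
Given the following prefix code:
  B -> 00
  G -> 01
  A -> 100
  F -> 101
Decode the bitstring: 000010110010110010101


Decoding step by step:
Bits 00 -> B
Bits 00 -> B
Bits 101 -> F
Bits 100 -> A
Bits 101 -> F
Bits 100 -> A
Bits 101 -> F
Bits 01 -> G


Decoded message: BBFAFAFG


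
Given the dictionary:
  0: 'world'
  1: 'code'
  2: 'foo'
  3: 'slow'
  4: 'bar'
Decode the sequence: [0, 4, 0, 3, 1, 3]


Look up each index in the dictionary:
  0 -> 'world'
  4 -> 'bar'
  0 -> 'world'
  3 -> 'slow'
  1 -> 'code'
  3 -> 'slow'

Decoded: "world bar world slow code slow"


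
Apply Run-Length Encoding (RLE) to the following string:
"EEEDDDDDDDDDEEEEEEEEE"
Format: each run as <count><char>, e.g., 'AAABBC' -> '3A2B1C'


Scanning runs left to right:
  i=0: run of 'E' x 3 -> '3E'
  i=3: run of 'D' x 9 -> '9D'
  i=12: run of 'E' x 9 -> '9E'

RLE = 3E9D9E


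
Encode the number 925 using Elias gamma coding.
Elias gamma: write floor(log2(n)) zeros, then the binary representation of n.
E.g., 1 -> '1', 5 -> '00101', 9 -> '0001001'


num_bits = floor(log2(925)) + 1 = 10
leading_zeros = num_bits - 1 = 9
binary(925) = 1110011101

Elias gamma(925) = '000000000' + '1110011101' = 0000000001110011101 (19 bits)


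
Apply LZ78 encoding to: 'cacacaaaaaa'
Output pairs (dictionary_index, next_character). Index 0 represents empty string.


LZ78 encoding steps:
Dictionary: {0: ''}
Step 1: w='' (idx 0), next='c' -> output (0, 'c'), add 'c' as idx 1
Step 2: w='' (idx 0), next='a' -> output (0, 'a'), add 'a' as idx 2
Step 3: w='c' (idx 1), next='a' -> output (1, 'a'), add 'ca' as idx 3
Step 4: w='ca' (idx 3), next='a' -> output (3, 'a'), add 'caa' as idx 4
Step 5: w='a' (idx 2), next='a' -> output (2, 'a'), add 'aa' as idx 5
Step 6: w='aa' (idx 5), end of input -> output (5, '')


Encoded: [(0, 'c'), (0, 'a'), (1, 'a'), (3, 'a'), (2, 'a'), (5, '')]


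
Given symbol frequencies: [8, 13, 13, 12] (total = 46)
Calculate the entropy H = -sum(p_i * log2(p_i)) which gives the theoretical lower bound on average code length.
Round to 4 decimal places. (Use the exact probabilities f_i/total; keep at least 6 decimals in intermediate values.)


Per-symbol terms -p_i * log2(p_i) with p_i = f_i/46:
  p = 8/46 = 0.173913: log2(p) = -2.523562, -p*log2(p) = 0.438880
  p = 13/46 = 0.282609: log2(p) = -1.823122, -p*log2(p) = 0.515230
  p = 13/46 = 0.282609: log2(p) = -1.823122, -p*log2(p) = 0.515230
  p = 12/46 = 0.260870: log2(p) = -1.938599, -p*log2(p) = 0.505722
H = 0.438880 + 0.515230 + 0.515230 + 0.505722 = 1.975062

H = 1.9751 bits/symbol


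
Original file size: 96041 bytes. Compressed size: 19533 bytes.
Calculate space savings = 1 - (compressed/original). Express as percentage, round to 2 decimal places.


ratio = compressed/original = 19533/96041 = 0.203382
savings = 1 - ratio = 1 - 0.203382 = 0.796618
as a percentage: 0.796618 * 100 = 79.66%

Space savings = 1 - 19533/96041 = 79.66%


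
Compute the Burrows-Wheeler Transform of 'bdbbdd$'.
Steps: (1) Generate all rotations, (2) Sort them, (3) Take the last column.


Rotations (sorted):
  0: $bdbbdd -> last char: d
  1: bbdd$bd -> last char: d
  2: bdbbdd$ -> last char: $
  3: bdd$bdb -> last char: b
  4: d$bdbbd -> last char: d
  5: dbbdd$b -> last char: b
  6: dd$bdbb -> last char: b


BWT = dd$bdbb


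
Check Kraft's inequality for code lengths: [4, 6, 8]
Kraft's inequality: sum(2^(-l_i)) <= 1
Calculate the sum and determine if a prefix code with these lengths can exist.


Sum = 2^(-4) + 2^(-6) + 2^(-8)
    = 0.0625 + 0.015625 + 0.00390625
    = 21/256 = 0.08203125
Since 0.08203125 <= 1, Kraft's inequality IS satisfied.
A prefix code with these lengths CAN exist.

Kraft sum = 0.08203125. Satisfied.


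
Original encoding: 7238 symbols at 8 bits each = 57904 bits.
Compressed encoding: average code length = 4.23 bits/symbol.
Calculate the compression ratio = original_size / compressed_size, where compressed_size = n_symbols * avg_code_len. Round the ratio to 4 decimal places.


original_size = n_symbols * orig_bits = 7238 * 8 = 57904 bits
compressed_size = n_symbols * avg_code_len = 7238 * 4.23 = 30616.74 bits
ratio = original_size / compressed_size = 57904 / 30616.74 = 1.8913

Compression ratio = 1.8913


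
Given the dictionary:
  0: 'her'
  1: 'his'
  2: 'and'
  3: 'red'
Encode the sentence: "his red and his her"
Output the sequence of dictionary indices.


Look up each word in the dictionary:
  'his' -> 1
  'red' -> 3
  'and' -> 2
  'his' -> 1
  'her' -> 0

Encoded: [1, 3, 2, 1, 0]


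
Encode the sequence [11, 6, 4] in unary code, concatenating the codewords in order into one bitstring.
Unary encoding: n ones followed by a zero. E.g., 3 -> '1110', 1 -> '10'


Encode each number as n ones followed by a terminating 0:
  11 -> 111111111110 (12 bits)
  6 -> 1111110 (7 bits)
  4 -> 11110 (5 bits)
Total length = 12 + 7 + 5 = 24 bits.

Unary([11, 6, 4]) = 111111111110111111011110 (24 bits)


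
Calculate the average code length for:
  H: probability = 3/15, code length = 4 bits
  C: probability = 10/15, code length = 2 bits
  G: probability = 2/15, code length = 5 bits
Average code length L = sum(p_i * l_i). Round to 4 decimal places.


Weighted contributions p_i * l_i:
  H: (3/15) * 4 = 12/15
  C: (10/15) * 2 = 20/15
  G: (2/15) * 5 = 10/15
Sum = (12 + 20 + 10)/15 = 42/15

L = 42/15 = 2.8000 bits/symbol


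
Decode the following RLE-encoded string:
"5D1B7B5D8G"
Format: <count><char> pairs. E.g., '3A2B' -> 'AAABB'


Expanding each <count><char> pair:
  5D -> 'DDDDD'
  1B -> 'B'
  7B -> 'BBBBBBB'
  5D -> 'DDDDD'
  8G -> 'GGGGGGGG'

Decoded = DDDDDBBBBBBBBDDDDDGGGGGGGG


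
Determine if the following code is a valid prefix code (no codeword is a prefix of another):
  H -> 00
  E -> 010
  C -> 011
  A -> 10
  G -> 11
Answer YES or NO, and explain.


Checking each pair (does one codeword prefix another?):
  H='00' vs E='010': no prefix
  H='00' vs C='011': no prefix
  H='00' vs A='10': no prefix
  H='00' vs G='11': no prefix
  E='010' vs H='00': no prefix
  E='010' vs C='011': no prefix
  E='010' vs A='10': no prefix
  E='010' vs G='11': no prefix
  C='011' vs H='00': no prefix
  C='011' vs E='010': no prefix
  C='011' vs A='10': no prefix
  C='011' vs G='11': no prefix
  A='10' vs H='00': no prefix
  A='10' vs E='010': no prefix
  A='10' vs C='011': no prefix
  A='10' vs G='11': no prefix
  G='11' vs H='00': no prefix
  G='11' vs E='010': no prefix
  G='11' vs C='011': no prefix
  G='11' vs A='10': no prefix
No violation found over all pairs.

YES -- this is a valid prefix code. No codeword is a prefix of any other codeword.


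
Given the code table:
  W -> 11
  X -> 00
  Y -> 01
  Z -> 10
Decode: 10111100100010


Decoding:
10 -> Z
11 -> W
11 -> W
00 -> X
10 -> Z
00 -> X
10 -> Z


Result: ZWWXZXZ


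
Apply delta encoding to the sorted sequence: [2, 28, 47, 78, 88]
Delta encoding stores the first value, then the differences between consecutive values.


First value: 2
Deltas:
  28 - 2 = 26
  47 - 28 = 19
  78 - 47 = 31
  88 - 78 = 10


Delta encoded: [2, 26, 19, 31, 10]
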